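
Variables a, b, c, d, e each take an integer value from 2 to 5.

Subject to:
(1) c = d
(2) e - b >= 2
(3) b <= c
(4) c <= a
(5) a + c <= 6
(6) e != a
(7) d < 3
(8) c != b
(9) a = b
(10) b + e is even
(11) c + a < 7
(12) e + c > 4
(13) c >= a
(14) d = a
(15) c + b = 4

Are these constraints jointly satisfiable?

Unsatisfiable

From constraints 1, 9, and 14, c = d = a = b, so c = b. But constraint 8 says c ≠ b. Contradiction.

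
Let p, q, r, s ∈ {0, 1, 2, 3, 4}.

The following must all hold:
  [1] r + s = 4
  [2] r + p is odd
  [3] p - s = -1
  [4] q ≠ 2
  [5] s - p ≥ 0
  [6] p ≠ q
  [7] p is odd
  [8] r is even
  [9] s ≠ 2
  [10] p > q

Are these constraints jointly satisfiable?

Satisfiable

One satisfying assignment is p = 3, q = 0, r = 0, s = 4.
For the less obvious constraints — constraint 1: r + s = 4; constraint 3: p - s = -1 — and the others hold by inspection.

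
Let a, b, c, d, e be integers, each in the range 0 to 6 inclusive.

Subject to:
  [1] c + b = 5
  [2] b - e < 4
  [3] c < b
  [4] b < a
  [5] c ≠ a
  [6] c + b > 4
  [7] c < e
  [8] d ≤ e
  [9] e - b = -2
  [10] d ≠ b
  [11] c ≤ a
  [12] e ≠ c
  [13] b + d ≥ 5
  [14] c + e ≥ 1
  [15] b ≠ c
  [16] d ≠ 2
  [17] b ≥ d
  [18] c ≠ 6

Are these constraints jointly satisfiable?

Setting (a, b, c, d, e) = (6, 5, 0, 3, 3) satisfies everything: constraint 1: c + b = 5; constraint 2: b - e = 2; constraint 6: c + b = 5, and the others follow.

Satisfiable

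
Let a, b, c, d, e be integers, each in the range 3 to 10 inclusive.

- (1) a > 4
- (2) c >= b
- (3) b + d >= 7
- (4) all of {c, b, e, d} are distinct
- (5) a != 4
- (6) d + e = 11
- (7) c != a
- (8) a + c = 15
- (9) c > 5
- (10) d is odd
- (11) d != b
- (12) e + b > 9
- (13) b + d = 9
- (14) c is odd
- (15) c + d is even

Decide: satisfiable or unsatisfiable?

Satisfiable

Try a = 6, b = 4, c = 9, d = 5, e = 6.
Check constraint 3: b + d = 9; constraint 6: d + e = 11; constraint 8: a + c = 15. The remaining constraints are straightforward to verify.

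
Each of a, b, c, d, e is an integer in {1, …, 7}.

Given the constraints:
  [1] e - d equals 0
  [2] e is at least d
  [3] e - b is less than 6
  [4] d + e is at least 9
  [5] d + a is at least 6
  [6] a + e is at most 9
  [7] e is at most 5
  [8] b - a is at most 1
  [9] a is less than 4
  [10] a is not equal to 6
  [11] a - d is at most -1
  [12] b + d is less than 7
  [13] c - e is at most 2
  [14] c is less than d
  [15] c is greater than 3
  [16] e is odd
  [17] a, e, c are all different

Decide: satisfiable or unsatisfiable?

Try a = 3, b = 1, c = 4, d = 5, e = 5.
Check constraint 1: e - d = 0; constraint 3: e - b = 4. The remaining constraints are straightforward to verify.

Satisfiable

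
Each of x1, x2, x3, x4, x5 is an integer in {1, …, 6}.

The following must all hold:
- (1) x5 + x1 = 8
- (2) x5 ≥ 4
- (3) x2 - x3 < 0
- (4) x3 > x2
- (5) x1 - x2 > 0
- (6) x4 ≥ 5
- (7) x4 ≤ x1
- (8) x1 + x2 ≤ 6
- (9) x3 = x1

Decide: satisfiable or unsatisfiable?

Unsatisfiable

From constraint 2: x5 ≥ 4. From constraints 6 and 7: x1 ≥ x4 ≥ 5. Hence x5 + x1 ≥ 9. But constraint 1 requires x5 + x1 = 8, and 8 < 9. Contradiction.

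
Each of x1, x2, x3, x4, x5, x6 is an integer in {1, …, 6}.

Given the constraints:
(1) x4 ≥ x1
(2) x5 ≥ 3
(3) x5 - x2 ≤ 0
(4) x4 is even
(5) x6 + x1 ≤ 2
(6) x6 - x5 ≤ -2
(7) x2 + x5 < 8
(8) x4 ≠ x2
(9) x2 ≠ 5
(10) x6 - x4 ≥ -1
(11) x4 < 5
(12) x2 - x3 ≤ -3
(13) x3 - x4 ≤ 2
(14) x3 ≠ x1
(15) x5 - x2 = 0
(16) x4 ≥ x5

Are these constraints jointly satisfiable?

Constraints 3, 6, 10, 12, and 13 give x3 − x2 ≥ 3, x2 − x5 ≥ 0, x5 − x6 ≥ 2, x6 − x4 ≥ -1, x4 − x3 ≥ -2.
Adding all 5 inequalities: the left sides telescope to 0, and the right sides sum to 3 + 0 + 2 + (-1) + (-2) = 2. So 0 ≥ 2, which is false.

Unsatisfiable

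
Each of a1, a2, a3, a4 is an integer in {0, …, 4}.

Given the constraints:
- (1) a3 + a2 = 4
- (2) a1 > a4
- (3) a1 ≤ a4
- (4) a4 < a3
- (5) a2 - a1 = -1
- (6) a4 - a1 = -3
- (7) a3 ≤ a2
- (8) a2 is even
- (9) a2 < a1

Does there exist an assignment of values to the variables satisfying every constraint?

Unsatisfiable

Constraints 3, 4, 7, and 9 give a2 < a1, a1 ≤ a4, a4 < a3, a3 ≤ a2. Chaining: a2 < a1 ≤ a4 < a3 ≤ a2, which forces a2 < a2 — impossible.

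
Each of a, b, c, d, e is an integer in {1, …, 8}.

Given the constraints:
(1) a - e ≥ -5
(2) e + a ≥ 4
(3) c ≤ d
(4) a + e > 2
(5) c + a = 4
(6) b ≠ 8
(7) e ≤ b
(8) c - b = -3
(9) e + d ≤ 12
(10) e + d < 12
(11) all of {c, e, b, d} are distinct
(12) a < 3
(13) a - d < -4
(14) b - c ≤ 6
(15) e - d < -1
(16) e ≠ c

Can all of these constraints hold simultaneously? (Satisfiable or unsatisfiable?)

Try a = 1, b = 6, c = 3, d = 7, e = 4.
Check constraint 1: a - e = -3; constraint 2: e + a = 5. The remaining constraints are straightforward to verify.

Satisfiable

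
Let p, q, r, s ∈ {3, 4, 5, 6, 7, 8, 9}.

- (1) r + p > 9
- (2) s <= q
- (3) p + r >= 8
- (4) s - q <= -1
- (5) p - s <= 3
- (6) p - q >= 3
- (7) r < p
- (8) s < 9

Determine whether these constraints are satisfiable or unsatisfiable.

Unsatisfiable

Constraints 4, 5, and 6 give p − q ≥ 3, q − s ≥ 1, s − p ≥ -3.
Adding all 3 inequalities: the left sides telescope to 0, and the right sides sum to 3 + 1 + (-3) = 1. So 0 ≥ 1, which is false.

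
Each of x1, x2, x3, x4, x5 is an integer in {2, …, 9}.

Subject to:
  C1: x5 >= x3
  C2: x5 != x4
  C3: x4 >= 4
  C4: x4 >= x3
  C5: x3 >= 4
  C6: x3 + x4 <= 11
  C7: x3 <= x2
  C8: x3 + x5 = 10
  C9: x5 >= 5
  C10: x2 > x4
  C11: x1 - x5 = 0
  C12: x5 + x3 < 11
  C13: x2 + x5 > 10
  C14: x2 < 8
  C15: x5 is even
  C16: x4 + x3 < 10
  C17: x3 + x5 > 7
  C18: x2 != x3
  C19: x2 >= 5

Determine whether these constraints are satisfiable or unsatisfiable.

Satisfiable

The assignment x1 = 6, x2 = 6, x3 = 4, x4 = 5, x5 = 6 works:
  constraint 6 holds since x3 + x4 = 9.
  constraint 8 holds since x3 + x5 = 10.
The rest check out directly.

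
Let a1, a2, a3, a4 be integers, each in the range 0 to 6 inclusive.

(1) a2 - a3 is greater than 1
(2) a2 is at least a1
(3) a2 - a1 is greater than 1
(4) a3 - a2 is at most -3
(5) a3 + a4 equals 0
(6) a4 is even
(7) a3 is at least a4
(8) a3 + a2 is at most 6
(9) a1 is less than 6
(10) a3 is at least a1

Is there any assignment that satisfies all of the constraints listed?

Satisfiable

Try a1 = 0, a2 = 3, a3 = 0, a4 = 0.
Check constraint 1: a2 - a3 = 3; constraint 3: a2 - a1 = 3. The remaining constraints are straightforward to verify.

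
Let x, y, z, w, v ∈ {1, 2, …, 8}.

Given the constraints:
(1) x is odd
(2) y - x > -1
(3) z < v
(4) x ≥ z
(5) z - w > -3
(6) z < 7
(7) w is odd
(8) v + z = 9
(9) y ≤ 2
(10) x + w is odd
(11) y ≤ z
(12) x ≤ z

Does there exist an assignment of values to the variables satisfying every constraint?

Unsatisfiable

Constraint 1 makes x odd and constraint 7 makes w odd, so x + w must be even. Constraint 10 says x + w is odd — contradiction.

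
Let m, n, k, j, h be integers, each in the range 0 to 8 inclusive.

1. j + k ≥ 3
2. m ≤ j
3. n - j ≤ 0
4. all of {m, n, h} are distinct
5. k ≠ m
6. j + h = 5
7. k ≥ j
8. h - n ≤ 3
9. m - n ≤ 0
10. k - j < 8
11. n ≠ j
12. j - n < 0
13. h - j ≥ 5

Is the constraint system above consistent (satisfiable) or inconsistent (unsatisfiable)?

Unsatisfiable

Constraints 3, 8, and 13 give h − j ≥ 5, j − n ≥ 0, n − h ≥ -3.
Adding all 3 inequalities: the left sides telescope to 0, and the right sides sum to 5 + 0 + (-3) = 2. So 0 ≥ 2, which is false.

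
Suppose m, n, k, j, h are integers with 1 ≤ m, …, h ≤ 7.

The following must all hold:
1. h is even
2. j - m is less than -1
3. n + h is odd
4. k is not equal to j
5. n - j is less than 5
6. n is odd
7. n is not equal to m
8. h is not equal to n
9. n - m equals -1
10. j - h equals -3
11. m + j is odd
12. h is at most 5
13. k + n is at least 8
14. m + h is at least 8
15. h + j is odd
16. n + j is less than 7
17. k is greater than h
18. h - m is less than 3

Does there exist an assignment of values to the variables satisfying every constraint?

One satisfying assignment is m = 4, n = 3, k = 5, j = 1, h = 4.
For the less obvious constraints — constraint 2: j - m = -3; constraint 5: n - j = 2; constraint 9: n - m = -1 — and the others hold by inspection.

Satisfiable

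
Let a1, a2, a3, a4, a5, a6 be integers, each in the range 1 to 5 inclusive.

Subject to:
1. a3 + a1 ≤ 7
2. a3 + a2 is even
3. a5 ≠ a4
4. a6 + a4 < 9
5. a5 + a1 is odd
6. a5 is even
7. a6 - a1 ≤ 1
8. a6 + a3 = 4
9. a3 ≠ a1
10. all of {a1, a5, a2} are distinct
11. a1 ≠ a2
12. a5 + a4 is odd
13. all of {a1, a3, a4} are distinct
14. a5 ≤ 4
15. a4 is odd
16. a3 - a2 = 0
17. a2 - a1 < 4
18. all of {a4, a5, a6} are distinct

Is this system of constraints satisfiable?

Take a1 = 1, a2 = 3, a3 = 3, a4 = 5, a5 = 2, a6 = 1. Then constraint 1: a3 + a1 = 4; constraint 4: a6 + a4 = 6; constraint 7: a6 - a1 = 0, and every other listed constraint is also met.

Satisfiable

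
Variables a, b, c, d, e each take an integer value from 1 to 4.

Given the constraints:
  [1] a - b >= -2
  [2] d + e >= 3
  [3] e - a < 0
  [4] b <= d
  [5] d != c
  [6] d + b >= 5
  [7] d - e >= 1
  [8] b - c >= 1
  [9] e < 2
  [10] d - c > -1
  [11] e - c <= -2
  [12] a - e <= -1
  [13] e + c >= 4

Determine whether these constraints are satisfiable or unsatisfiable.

Constraints 1, 8, 11, and 12 give c − e ≥ 2, e − a ≥ 1, a − b ≥ -2, b − c ≥ 1.
Adding all 4 inequalities: the left sides telescope to 0, and the right sides sum to 2 + 1 + (-2) + 1 = 2. So 0 ≥ 2, which is false.

Unsatisfiable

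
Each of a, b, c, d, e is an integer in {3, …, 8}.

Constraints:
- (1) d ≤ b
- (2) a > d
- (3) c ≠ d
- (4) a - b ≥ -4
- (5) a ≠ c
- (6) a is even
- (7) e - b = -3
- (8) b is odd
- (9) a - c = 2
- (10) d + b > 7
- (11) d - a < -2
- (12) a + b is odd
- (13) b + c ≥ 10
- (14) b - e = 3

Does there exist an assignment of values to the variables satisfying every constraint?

Satisfiable

Setting (a, b, c, d, e) = (6, 7, 4, 3, 4) satisfies everything: constraint 4: a - b = -1; constraint 7: e - b = -3, and the others follow.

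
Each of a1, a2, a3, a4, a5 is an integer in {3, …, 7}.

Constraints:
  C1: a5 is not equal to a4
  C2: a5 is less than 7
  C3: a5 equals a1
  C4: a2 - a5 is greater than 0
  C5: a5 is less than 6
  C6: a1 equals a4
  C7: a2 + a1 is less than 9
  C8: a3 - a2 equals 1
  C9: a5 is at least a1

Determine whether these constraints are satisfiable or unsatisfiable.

Unsatisfiable

From constraints 3 and 6, a5 = a1 = a4, so a5 = a4. But constraint 1 says a5 ≠ a4. Contradiction.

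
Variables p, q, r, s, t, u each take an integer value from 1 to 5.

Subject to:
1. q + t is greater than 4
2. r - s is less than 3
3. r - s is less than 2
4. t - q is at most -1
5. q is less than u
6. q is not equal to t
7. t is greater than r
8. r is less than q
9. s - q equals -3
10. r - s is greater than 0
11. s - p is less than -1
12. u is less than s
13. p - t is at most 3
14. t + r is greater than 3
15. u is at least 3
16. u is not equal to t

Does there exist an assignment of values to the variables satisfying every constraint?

Constraints 4, 5, 7, 10, and 12 give q < u, u < s, s < r, r < t, t < q. Chaining: q < u < s < r < t < q, which forces q < q — impossible.

Unsatisfiable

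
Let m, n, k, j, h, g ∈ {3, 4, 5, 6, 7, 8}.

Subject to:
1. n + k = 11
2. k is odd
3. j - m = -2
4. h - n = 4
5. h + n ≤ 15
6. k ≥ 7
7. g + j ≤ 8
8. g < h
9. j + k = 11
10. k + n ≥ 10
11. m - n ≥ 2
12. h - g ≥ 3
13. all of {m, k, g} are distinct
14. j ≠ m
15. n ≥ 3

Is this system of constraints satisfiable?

Take m = 6, n = 4, k = 7, j = 4, h = 8, g = 4. Then constraint 1: n + k = 11; constraint 3: j - m = -2, and every other listed constraint is also met.

Satisfiable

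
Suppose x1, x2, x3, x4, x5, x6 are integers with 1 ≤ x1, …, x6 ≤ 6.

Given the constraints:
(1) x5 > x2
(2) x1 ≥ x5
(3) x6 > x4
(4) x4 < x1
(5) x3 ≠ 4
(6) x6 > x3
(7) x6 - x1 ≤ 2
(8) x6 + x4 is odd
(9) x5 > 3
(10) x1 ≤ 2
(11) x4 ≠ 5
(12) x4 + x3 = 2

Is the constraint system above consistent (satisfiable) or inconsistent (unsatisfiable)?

From constraint 9: x5 ≥ 4. From constraints 2 and 10: x5 ≤ x1 and x1 ≤ 2, so x5 ≤ 2. But 2 < 4, so no value of x5 works.

Unsatisfiable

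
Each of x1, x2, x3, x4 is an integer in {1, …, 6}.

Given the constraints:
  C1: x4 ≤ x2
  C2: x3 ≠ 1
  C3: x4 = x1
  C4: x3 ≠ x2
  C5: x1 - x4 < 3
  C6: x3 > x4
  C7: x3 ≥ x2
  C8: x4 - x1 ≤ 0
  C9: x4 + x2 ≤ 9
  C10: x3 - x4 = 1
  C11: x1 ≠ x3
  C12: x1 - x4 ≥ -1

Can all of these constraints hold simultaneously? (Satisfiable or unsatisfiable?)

Satisfiable

Setting (x1, x2, x3, x4) = (3, 3, 4, 3) satisfies everything: constraint 5: x1 - x4 = 0; constraint 8: x4 - x1 = 0; constraint 9: x4 + x2 = 6, and the others follow.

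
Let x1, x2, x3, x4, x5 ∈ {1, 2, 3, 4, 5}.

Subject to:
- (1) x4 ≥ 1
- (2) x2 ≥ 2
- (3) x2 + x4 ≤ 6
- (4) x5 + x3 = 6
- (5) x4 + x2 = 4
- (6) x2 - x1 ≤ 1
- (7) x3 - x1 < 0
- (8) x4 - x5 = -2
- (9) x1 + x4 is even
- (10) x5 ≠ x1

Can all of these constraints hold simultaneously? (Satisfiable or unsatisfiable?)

Satisfiable

Setting (x1, x2, x3, x4, x5) = (5, 3, 3, 1, 3) satisfies everything: constraint 3: x2 + x4 = 4; constraint 4: x5 + x3 = 6; constraint 5: x4 + x2 = 4, and the others follow.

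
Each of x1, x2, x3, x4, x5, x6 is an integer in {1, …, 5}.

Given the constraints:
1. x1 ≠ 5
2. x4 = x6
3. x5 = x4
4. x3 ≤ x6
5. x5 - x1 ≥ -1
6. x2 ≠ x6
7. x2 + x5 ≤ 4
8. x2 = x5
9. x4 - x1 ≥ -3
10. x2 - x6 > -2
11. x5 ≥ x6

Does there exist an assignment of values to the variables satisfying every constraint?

Unsatisfiable

From constraints 2, 3, and 8, x2 = x5 = x4 = x6, so x2 = x6. But constraint 6 says x2 ≠ x6. Contradiction.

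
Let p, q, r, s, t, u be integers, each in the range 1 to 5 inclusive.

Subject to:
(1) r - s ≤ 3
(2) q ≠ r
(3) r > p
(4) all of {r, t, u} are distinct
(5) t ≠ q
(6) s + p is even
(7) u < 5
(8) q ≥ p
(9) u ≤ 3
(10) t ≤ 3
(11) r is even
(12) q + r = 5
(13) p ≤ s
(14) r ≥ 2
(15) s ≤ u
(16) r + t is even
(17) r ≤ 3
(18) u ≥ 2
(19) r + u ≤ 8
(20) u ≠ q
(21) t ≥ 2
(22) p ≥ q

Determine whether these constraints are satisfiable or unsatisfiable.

Constraints 9, 10, 14, 17, 18, and 21 confine each of r, t, u to the 2 values {2, 3}.
Constraint 4 requires all 3 of them to be distinct, but only 2 values are available — impossible by the pigeonhole principle.

Unsatisfiable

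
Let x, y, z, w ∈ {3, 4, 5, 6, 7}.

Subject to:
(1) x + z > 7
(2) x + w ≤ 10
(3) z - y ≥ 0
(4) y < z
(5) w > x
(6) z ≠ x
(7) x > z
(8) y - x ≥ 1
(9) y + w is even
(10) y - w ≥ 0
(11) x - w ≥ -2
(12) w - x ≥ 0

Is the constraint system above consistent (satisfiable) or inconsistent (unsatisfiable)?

Constraints 3, 5, 7, and 10 give z < x, x < w, w ≤ y, y ≤ z. Chaining: z < x < w ≤ y ≤ z, which forces z < z — impossible.

Unsatisfiable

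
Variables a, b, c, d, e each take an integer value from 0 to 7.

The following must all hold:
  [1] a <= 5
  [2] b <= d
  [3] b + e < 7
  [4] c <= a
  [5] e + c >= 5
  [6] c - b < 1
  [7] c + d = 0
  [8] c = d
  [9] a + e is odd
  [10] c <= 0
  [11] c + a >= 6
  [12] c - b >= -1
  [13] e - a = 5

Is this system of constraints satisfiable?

Unsatisfiable

From constraint 10: c ≤ 0. From constraint 1: a ≤ 5. Hence c + a ≤ 5. But constraint 11 requires c + a ≥ 6, and 6 > 5. Contradiction.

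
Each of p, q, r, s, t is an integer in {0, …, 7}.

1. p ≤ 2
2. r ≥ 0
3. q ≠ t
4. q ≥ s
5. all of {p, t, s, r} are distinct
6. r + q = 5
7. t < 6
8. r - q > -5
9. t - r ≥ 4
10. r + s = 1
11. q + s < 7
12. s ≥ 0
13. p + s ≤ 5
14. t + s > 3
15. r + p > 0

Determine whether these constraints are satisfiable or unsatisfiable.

Satisfiable

Try p = 2, q = 4, r = 1, s = 0, t = 5.
Check constraint 6: r + q = 5; constraint 8: r - q = -3. The remaining constraints are straightforward to verify.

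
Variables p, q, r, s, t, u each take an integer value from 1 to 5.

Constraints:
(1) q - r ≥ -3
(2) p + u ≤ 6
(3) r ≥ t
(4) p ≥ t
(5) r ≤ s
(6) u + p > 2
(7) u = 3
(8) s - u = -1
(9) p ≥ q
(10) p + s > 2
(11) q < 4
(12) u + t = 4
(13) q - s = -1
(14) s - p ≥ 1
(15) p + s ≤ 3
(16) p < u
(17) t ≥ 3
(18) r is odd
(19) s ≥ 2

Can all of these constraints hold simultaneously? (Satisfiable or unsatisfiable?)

From constraints 4 and 17: p ≥ t ≥ 3. From constraint 19: s ≥ 2. Hence p + s ≥ 5. But constraint 15 requires p + s ≤ 3, and 3 < 5. Contradiction.

Unsatisfiable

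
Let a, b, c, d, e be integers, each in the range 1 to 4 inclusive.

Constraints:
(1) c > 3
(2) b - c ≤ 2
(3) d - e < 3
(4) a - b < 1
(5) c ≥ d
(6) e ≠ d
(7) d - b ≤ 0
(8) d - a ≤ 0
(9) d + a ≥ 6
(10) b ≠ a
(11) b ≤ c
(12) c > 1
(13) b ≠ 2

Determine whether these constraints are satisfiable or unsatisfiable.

Setting (a, b, c, d, e) = (3, 4, 4, 3, 1) satisfies everything: constraint 2: b - c = 0; constraint 3: d - e = 2; constraint 4: a - b = -1, and the others follow.

Satisfiable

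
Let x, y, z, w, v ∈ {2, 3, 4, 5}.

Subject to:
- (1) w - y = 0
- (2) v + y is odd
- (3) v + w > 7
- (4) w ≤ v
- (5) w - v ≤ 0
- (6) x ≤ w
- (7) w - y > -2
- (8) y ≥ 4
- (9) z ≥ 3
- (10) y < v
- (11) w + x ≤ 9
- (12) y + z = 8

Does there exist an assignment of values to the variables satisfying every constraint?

Try x = 2, y = 4, z = 4, w = 4, v = 5.
Check constraint 1: w - y = 0; constraint 3: v + w = 9; constraint 5: w - v = -1. The remaining constraints are straightforward to verify.

Satisfiable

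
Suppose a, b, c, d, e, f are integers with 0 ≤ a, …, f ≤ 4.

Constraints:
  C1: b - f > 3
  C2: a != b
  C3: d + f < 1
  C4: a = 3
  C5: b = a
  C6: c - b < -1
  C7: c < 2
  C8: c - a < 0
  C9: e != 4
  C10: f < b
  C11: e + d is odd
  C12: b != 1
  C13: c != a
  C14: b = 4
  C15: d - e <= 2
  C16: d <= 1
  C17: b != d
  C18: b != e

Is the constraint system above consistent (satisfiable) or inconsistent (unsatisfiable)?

Constraint 14 fixes b = 4 and constraint 4 fixes a = 3, but constraint 5 requires b = a. Since 4 ≠ 3, contradiction.

Unsatisfiable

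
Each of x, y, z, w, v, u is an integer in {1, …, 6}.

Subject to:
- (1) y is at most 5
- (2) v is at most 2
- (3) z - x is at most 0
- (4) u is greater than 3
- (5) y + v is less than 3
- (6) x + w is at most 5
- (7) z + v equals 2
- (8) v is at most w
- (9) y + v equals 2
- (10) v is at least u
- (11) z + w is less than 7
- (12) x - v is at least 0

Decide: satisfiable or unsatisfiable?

From constraint 4: u ≥ 4. From constraints 2 and 10: u ≤ v and v ≤ 2, so u ≤ 2. But 2 < 4, so no value of u works.

Unsatisfiable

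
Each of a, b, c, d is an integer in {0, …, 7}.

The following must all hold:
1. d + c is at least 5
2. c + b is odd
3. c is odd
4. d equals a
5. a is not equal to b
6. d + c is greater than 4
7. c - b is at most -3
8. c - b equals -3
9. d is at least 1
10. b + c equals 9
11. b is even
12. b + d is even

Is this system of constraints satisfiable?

Satisfiable

Setting (a, b, c, d) = (2, 6, 3, 2) satisfies everything: constraint 1: d + c = 5; constraint 6: d + c = 5; constraint 7: c - b = -3, and the others follow.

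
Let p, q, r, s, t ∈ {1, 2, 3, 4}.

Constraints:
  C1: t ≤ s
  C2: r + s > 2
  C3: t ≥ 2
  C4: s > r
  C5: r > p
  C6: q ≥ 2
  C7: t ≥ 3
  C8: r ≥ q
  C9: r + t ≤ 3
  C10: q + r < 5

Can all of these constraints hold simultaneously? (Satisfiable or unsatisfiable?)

Unsatisfiable

From constraints 6 and 8: r ≥ q ≥ 2. From constraint 3: t ≥ 2. Hence r + t ≥ 4. But constraint 9 requires r + t ≤ 3, and 3 < 4. Contradiction.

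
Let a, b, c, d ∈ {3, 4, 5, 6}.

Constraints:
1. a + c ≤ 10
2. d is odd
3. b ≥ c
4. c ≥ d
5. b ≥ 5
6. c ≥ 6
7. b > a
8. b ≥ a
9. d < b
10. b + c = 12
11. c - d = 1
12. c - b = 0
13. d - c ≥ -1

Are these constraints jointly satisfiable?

The assignment a = 3, b = 6, c = 6, d = 5 works:
  constraint 1 holds since a + c = 9.
  constraint 10 holds since b + c = 12.
  constraint 11 holds since c - d = 1.
The rest check out directly.

Satisfiable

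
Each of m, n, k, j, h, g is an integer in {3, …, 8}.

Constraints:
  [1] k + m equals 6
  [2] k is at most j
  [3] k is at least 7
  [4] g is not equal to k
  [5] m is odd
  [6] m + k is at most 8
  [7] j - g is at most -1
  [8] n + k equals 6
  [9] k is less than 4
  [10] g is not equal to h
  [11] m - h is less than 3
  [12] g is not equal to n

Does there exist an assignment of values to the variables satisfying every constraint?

From constraint 3: k ≥ 7. From constraint 9: k ≤ 3. But 3 < 7, so no value of k works.

Unsatisfiable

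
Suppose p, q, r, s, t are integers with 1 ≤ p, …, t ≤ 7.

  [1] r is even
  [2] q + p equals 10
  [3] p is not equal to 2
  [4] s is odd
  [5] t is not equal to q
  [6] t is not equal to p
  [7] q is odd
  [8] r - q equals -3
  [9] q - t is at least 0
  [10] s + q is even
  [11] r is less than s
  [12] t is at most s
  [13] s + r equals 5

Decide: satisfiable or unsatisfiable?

Satisfiable

Setting (p, q, r, s, t) = (5, 5, 2, 3, 2) satisfies everything: constraint 2: q + p = 10; constraint 8: r - q = -3; constraint 9: q - t = 3, and the others follow.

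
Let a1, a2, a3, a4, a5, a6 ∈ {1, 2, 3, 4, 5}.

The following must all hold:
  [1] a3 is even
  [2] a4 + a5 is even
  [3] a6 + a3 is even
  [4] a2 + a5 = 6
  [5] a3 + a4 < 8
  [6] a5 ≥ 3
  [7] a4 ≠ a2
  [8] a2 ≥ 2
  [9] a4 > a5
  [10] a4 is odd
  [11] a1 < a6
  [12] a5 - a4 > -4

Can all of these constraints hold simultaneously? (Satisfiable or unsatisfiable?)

Satisfiable

The assignment a1 = 1, a2 = 3, a3 = 2, a4 = 5, a5 = 3, a6 = 2 works:
  constraint 4 holds since a2 + a5 = 6.
  constraint 5 holds since a3 + a4 = 7.
The rest check out directly.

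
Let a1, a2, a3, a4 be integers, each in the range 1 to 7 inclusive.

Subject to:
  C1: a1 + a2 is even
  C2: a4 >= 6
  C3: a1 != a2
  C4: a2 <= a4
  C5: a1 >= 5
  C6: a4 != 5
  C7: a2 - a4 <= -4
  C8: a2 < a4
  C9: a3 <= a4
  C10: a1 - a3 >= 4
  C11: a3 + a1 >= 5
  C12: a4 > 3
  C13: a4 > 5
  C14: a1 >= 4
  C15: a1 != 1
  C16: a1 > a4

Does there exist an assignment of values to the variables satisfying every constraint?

Take a1 = 7, a2 = 1, a3 = 1, a4 = 6. Then constraint 7: a2 - a4 = -5; constraint 10: a1 - a3 = 6, and every other listed constraint is also met.

Satisfiable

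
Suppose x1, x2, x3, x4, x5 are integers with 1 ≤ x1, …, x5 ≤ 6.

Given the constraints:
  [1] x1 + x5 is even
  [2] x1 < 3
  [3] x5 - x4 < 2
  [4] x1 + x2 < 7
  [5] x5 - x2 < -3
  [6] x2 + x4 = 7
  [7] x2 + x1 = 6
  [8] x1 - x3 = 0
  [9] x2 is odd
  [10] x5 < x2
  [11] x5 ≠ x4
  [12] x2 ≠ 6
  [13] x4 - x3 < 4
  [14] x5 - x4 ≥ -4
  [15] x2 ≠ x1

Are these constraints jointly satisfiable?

Satisfiable

The assignment x1 = 1, x2 = 5, x3 = 1, x4 = 2, x5 = 1 works:
  constraint 3 holds since x5 - x4 = -1.
  constraint 4 holds since x1 + x2 = 6.
  constraint 5 holds since x5 - x2 = -4.
The rest check out directly.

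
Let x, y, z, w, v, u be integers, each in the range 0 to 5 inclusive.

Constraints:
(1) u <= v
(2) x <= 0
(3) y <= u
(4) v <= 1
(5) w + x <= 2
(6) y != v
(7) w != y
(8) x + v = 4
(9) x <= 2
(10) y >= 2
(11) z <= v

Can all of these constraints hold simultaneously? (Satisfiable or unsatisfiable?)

From constraints 3 and 10: u ≥ y and y ≥ 2, so u ≥ 2. From constraints 1 and 4: u ≤ v and v ≤ 1, so u ≤ 1. But 1 < 2, so no value of u works.

Unsatisfiable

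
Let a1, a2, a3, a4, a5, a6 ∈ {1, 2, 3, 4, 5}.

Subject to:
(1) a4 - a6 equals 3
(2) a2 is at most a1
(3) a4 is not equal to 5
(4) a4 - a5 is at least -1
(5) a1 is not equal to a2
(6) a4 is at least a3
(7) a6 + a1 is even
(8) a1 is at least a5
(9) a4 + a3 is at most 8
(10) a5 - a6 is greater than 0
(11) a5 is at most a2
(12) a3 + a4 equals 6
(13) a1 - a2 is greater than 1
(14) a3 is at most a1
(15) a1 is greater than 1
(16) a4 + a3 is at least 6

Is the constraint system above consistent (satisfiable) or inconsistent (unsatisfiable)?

Satisfiable

The assignment a1 = 5, a2 = 3, a3 = 2, a4 = 4, a5 = 2, a6 = 1 works:
  constraint 1 holds since a4 - a6 = 3.
  constraint 4 holds since a4 - a5 = 2.
  constraint 9 holds since a4 + a3 = 6.
The rest check out directly.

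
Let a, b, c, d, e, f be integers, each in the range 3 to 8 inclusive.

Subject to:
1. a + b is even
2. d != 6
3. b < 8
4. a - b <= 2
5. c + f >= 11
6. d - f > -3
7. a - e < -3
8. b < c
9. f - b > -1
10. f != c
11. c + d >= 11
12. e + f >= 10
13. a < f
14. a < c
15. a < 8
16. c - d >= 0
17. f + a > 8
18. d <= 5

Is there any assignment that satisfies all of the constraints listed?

The assignment a = 4, b = 4, c = 8, d = 5, e = 8, f = 5 works:
  constraint 4 holds since a - b = 0.
  constraint 5 holds since c + f = 13.
  constraint 6 holds since d - f = 0.
The rest check out directly.

Satisfiable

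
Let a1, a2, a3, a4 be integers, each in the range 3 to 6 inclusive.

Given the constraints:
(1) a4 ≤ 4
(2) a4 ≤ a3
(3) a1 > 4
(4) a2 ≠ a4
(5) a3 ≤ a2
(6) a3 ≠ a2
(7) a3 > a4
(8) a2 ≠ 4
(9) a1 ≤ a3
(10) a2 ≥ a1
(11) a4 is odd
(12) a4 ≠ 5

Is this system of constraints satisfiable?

Satisfiable

Try a1 = 5, a2 = 6, a3 = 5, a4 = 3.
Check constraint 2: a4 = 3, a3 = 5; constraint 5: a3 = 5, a2 = 6; constraint 11: a4 = 3 is odd. The remaining constraints are straightforward to verify.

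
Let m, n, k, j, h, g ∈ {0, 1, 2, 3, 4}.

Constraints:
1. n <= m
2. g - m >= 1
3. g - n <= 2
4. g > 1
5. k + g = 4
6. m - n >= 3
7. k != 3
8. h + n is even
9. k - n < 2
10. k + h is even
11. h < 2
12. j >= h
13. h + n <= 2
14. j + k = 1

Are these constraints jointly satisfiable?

Constraints 2, 3, and 6 give g − m ≥ 1, m − n ≥ 3, n − g ≥ -2.
Adding all 3 inequalities: the left sides telescope to 0, and the right sides sum to 1 + 3 + (-2) = 2. So 0 ≥ 2, which is false.

Unsatisfiable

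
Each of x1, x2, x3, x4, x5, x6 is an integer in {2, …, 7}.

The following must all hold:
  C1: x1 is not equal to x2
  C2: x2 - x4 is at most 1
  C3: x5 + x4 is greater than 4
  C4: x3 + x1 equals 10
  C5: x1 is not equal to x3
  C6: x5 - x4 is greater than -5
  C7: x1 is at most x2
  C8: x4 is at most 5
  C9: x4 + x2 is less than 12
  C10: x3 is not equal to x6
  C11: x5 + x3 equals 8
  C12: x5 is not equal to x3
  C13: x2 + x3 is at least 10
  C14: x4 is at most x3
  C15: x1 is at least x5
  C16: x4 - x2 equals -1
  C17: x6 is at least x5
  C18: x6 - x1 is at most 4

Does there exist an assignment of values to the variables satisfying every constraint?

Satisfiable

Take x1 = 4, x2 = 5, x3 = 6, x4 = 4, x5 = 2, x6 = 5. Then constraint 2: x2 - x4 = 1; constraint 3: x5 + x4 = 6; constraint 4: x3 + x1 = 10, and every other listed constraint is also met.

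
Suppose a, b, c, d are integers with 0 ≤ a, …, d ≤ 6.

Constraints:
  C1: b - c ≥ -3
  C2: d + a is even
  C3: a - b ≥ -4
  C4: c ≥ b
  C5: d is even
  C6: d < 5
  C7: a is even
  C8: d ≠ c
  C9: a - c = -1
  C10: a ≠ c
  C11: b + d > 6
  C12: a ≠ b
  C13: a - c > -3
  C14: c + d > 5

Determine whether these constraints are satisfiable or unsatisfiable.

Satisfiable

Setting (a, b, c, d) = (2, 3, 3, 4) satisfies everything: constraint 1: b - c = 0; constraint 3: a - b = -1; constraint 9: a - c = -1, and the others follow.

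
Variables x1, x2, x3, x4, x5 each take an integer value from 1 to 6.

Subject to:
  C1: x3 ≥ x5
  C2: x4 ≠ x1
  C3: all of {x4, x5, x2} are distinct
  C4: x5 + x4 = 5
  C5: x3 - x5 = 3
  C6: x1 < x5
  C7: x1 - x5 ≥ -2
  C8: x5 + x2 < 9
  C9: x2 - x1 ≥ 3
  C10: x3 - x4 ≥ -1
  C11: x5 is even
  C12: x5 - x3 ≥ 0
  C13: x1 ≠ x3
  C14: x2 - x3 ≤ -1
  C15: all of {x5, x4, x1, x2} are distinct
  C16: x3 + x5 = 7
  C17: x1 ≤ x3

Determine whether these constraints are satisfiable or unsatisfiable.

Constraints 7, 9, 12, and 14 give x1 − x5 ≥ -2, x5 − x3 ≥ 0, x3 − x2 ≥ 1, x2 − x1 ≥ 3.
Adding all 4 inequalities: the left sides telescope to 0, and the right sides sum to (-2) + 0 + 1 + 3 = 2. So 0 ≥ 2, which is false.

Unsatisfiable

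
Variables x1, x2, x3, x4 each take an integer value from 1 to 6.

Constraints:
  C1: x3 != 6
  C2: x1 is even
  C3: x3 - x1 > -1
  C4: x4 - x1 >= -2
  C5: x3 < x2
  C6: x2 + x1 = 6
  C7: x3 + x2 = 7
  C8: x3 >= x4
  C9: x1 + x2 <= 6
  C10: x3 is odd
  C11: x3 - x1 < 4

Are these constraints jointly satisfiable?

Satisfiable

Try x1 = 2, x2 = 4, x3 = 3, x4 = 2.
Check constraint 3: x3 - x1 = 1; constraint 4: x4 - x1 = 0; constraint 6: x2 + x1 = 6. The remaining constraints are straightforward to verify.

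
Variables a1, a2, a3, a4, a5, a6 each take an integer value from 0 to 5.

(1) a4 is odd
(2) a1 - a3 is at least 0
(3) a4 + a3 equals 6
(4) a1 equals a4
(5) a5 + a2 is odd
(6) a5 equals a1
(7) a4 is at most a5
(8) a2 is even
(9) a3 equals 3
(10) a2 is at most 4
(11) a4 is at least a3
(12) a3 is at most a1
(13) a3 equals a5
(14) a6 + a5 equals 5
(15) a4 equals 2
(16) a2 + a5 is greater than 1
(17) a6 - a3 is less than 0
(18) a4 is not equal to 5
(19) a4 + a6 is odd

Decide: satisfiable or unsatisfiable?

Unsatisfiable

Constraint 9 fixes a3 = 3 and constraint 15 fixes a4 = 2. Constraints 4, 6, and 13 give a3 = a5 = a1 = a4, so a3 = a4. But 3 ≠ 2 — contradiction.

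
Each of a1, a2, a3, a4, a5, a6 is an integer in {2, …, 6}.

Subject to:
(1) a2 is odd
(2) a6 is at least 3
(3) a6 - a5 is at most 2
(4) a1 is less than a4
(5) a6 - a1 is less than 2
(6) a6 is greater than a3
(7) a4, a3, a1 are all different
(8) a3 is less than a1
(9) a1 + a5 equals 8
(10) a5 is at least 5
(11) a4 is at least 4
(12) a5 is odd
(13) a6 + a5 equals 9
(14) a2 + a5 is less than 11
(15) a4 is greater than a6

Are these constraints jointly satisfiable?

Satisfiable

Try a1 = 3, a2 = 3, a3 = 2, a4 = 6, a5 = 5, a6 = 4.
Check constraint 3: a6 - a5 = -1; constraint 5: a6 - a1 = 1; constraint 9: a1 + a5 = 8. The remaining constraints are straightforward to verify.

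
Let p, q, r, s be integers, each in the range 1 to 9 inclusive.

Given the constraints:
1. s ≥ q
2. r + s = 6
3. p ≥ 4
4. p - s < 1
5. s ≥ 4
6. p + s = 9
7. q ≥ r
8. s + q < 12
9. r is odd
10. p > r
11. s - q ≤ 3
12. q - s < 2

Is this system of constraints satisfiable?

One satisfying assignment is p = 4, q = 4, r = 1, s = 5.
For the less obvious constraints — constraint 2: r + s = 6; constraint 4: p - s = -1; constraint 6: p + s = 9 — and the others hold by inspection.

Satisfiable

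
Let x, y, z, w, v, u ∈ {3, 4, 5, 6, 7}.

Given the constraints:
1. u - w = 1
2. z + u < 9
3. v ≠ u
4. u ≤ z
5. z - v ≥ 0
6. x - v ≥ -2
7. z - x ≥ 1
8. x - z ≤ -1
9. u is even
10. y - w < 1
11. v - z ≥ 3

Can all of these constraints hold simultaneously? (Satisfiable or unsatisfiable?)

Constraints 6, 7, and 11 give z − x ≥ 1, x − v ≥ -2, v − z ≥ 3.
Adding all 3 inequalities: the left sides telescope to 0, and the right sides sum to 1 + (-2) + 3 = 2. So 0 ≥ 2, which is false.

Unsatisfiable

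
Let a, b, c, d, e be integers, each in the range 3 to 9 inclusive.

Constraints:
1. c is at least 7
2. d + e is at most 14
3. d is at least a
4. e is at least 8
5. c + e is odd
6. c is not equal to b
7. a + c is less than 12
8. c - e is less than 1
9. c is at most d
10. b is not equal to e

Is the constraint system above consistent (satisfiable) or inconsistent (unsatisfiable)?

From constraints 1 and 9: d ≥ c ≥ 7. From constraint 4: e ≥ 8. Hence d + e ≥ 15. But constraint 2 requires d + e ≤ 14, and 14 < 15. Contradiction.

Unsatisfiable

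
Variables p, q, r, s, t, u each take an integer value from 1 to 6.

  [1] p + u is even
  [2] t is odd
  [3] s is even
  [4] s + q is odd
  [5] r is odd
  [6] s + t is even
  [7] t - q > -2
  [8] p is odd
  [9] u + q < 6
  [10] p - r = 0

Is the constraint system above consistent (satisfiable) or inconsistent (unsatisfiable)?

Constraint 3 makes s even and constraint 2 makes t odd, so s + t must be odd. Constraint 6 says s + t is even — contradiction.

Unsatisfiable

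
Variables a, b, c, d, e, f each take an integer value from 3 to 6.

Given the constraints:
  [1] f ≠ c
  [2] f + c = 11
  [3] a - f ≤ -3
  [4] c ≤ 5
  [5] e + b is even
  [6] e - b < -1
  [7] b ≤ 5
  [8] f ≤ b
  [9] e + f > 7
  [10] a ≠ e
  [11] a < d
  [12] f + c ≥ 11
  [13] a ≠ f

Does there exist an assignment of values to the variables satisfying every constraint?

From constraints 7 and 8: f ≤ b ≤ 5. From constraint 4: c ≤ 5. Hence f + c ≤ 10. But constraint 12 requires f + c ≥ 11, and 11 > 10. Contradiction.

Unsatisfiable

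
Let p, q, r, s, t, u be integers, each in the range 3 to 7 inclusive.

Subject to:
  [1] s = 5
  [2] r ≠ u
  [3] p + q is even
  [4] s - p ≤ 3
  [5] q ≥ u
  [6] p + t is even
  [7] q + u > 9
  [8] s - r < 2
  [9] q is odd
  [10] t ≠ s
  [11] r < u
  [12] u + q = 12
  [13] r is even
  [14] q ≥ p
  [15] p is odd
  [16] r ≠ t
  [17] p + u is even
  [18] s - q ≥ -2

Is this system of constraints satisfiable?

Try p = 3, q = 7, r = 4, s = 5, t = 7, u = 5.
Check constraint 4: s - p = 2; constraint 7: q + u = 12; constraint 8: s - r = 1. The remaining constraints are straightforward to verify.

Satisfiable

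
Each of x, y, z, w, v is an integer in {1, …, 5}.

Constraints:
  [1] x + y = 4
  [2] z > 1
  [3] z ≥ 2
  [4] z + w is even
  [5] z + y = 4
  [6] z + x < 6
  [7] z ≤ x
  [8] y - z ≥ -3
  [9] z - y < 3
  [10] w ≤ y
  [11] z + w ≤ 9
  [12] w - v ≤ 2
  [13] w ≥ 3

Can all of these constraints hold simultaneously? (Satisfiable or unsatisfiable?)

From constraints 3 and 7: x ≥ z ≥ 2. From constraints 10 and 13: y ≥ w ≥ 3. Hence x + y ≥ 5. But constraint 1 requires x + y = 4, and 4 < 5. Contradiction.

Unsatisfiable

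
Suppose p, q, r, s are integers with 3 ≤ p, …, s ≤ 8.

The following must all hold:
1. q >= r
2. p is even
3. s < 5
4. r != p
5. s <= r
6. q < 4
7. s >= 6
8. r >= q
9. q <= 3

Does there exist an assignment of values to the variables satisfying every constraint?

From constraints 5 and 7: r ≥ s and s ≥ 6, so r ≥ 6. From constraints 1 and 9: r ≤ q and q ≤ 3, so r ≤ 3. But 3 < 6, so no value of r works.

Unsatisfiable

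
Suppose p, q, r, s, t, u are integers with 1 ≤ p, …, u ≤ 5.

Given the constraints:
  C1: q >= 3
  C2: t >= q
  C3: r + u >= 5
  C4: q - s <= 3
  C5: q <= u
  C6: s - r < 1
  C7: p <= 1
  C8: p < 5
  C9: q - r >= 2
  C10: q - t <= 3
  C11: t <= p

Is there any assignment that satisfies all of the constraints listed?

Unsatisfiable

From constraints 1 and 2: t ≥ q and q ≥ 3, so t ≥ 3. From constraints 7 and 11: t ≤ p and p ≤ 1, so t ≤ 1. But 1 < 3, so no value of t works.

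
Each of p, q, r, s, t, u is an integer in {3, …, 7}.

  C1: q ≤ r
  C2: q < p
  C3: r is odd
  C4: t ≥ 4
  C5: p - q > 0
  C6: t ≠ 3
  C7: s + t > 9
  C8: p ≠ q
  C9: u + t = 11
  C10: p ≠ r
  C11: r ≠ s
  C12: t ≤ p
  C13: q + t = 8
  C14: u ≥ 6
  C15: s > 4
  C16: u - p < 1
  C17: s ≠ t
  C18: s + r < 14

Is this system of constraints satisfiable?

Satisfiable

One satisfying assignment is p = 7, q = 4, r = 5, s = 7, t = 4, u = 7.
For the less obvious constraints — constraint 5: p - q = 3; constraint 7: s + t = 11 — and the others hold by inspection.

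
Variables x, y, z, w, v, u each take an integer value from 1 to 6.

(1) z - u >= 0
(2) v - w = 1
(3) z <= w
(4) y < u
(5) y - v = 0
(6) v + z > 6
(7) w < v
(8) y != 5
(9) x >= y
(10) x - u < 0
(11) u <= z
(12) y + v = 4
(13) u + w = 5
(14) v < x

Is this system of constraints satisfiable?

Unsatisfiable

Constraints 3, 7, 10, 11, and 14 give x < u, u ≤ z, z ≤ w, w < v, v < x. Chaining: x < u ≤ z ≤ w < v < x, which forces x < x — impossible.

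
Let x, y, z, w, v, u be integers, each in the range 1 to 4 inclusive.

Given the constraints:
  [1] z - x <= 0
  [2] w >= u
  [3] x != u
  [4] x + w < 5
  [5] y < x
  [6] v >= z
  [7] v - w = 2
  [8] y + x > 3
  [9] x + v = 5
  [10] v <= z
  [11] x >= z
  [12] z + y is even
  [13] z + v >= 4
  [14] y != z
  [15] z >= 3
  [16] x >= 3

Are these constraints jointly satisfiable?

From constraint 16: x ≥ 3. From constraints 6 and 15: v ≥ z ≥ 3. Hence x + v ≥ 6. But constraint 9 requires x + v = 5, and 5 < 6. Contradiction.

Unsatisfiable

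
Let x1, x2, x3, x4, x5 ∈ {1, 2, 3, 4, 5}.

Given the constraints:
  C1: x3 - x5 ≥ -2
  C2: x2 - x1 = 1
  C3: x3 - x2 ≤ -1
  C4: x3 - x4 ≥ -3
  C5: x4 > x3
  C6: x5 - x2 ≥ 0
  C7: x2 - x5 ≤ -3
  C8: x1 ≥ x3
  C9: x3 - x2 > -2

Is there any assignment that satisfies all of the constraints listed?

Unsatisfiable

Constraints 1, 3, and 7 give x2 − x3 ≥ 1, x3 − x5 ≥ -2, x5 − x2 ≥ 3.
Adding all 3 inequalities: the left sides telescope to 0, and the right sides sum to 1 + (-2) + 3 = 2. So 0 ≥ 2, which is false.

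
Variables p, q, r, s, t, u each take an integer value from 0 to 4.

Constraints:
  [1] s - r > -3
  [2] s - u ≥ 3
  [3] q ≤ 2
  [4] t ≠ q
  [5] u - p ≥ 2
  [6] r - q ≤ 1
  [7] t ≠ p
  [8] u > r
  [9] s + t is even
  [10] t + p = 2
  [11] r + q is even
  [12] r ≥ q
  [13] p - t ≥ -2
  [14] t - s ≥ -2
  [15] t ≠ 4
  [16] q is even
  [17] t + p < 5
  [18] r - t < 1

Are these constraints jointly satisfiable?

Unsatisfiable

Constraints 2, 5, 13, and 14 give p − t ≥ -2, t − s ≥ -2, s − u ≥ 3, u − p ≥ 2.
Adding all 4 inequalities: the left sides telescope to 0, and the right sides sum to (-2) + (-2) + 3 + 2 = 1. So 0 ≥ 1, which is false.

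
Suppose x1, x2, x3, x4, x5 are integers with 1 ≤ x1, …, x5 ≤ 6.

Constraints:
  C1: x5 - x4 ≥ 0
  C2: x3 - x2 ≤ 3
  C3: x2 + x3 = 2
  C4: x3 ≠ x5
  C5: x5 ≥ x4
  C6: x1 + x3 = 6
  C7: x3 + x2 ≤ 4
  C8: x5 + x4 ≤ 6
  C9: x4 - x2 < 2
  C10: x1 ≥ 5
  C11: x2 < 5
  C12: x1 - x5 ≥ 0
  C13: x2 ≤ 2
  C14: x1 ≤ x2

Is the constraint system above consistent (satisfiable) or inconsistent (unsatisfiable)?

Unsatisfiable

From constraints 10 and 14: x2 ≥ x1 and x1 ≥ 5, so x2 ≥ 5. From constraint 11: x2 ≤ 4. But 4 < 5, so no value of x2 works.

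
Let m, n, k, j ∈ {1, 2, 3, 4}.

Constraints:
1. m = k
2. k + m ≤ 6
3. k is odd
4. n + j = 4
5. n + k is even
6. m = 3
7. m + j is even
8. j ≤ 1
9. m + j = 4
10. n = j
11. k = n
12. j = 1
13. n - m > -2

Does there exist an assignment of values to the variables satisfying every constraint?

Unsatisfiable

Constraint 6 fixes m = 3 and constraint 12 fixes j = 1. Constraints 1, 10, and 11 give m = k = n = j, so m = j. But 3 ≠ 1 — contradiction.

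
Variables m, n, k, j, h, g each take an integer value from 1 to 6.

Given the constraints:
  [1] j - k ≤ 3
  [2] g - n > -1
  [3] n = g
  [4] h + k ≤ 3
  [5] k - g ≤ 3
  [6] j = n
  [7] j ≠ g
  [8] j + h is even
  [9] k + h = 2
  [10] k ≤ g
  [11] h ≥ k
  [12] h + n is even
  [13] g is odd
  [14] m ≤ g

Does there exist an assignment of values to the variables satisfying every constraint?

Unsatisfiable

From constraints 3 and 6, j = n = g, so j = g. But constraint 7 says j ≠ g. Contradiction.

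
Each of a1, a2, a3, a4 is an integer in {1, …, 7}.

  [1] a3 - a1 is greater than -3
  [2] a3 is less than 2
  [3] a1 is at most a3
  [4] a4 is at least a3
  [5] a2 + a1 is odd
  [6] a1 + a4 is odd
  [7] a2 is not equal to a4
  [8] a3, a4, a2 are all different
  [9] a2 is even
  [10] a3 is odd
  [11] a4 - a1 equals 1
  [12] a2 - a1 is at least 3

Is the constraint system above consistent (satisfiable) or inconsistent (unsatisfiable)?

Take a1 = 1, a2 = 6, a3 = 1, a4 = 2. Then constraint 1: a3 - a1 = 0; constraint 11: a4 - a1 = 1; constraint 12: a2 - a1 = 5, and every other listed constraint is also met.

Satisfiable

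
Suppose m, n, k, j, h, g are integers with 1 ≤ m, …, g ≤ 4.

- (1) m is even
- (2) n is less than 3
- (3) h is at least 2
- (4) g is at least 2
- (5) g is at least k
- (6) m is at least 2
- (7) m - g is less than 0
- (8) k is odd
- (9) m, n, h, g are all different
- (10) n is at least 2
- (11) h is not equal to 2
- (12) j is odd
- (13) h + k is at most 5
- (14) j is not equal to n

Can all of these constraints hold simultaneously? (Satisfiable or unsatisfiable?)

Unsatisfiable

Constraints 3, 4, 6, and 10 confine each of m, n, h, g to the 3 values {2, …, 4} (the domain already gives each ≤ 4).
Constraint 9 requires all 4 of them to be distinct, but only 3 values are available — impossible by the pigeonhole principle.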